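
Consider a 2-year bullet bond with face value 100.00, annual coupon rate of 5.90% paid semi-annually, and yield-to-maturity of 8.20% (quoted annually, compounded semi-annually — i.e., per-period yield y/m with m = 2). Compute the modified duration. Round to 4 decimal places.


Answer: Modified duration = 1.8382

Derivation:
Coupon per period c = face * coupon_rate / m = 2.950000
Periods per year m = 2; per-period yield y/m = 0.041000
Number of cashflows N = 4
Cashflows (t years, CF_t, discount factor 1/(1+y/m)^(m*t), PV):
  t = 0.5000: CF_t = 2.950000, DF = 0.960615, PV = 2.833814
  t = 1.0000: CF_t = 2.950000, DF = 0.922781, PV = 2.722203
  t = 1.5000: CF_t = 2.950000, DF = 0.886437, PV = 2.614989
  t = 2.0000: CF_t = 102.950000, DF = 0.851524, PV = 87.664434
Price P = sum_t PV_t = 95.835440
First compute Macaulay numerator sum_t t * PV_t:
  t * PV_t at t = 0.5000: 1.416907
  t * PV_t at t = 1.0000: 2.722203
  t * PV_t at t = 1.5000: 3.922483
  t * PV_t at t = 2.0000: 175.328868
Macaulay duration D = 183.390461 / 95.835440 = 1.913598
Modified duration = D / (1 + y/m) = 1.913598 / (1 + 0.041000) = 1.838230


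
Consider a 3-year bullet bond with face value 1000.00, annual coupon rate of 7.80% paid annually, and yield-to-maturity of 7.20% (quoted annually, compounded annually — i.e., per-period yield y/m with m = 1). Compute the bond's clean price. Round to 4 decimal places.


Coupon per period c = face * coupon_rate / m = 78.000000
Periods per year m = 1; per-period yield y/m = 0.072000
Number of cashflows N = 3
Cashflows (t years, CF_t, discount factor 1/(1+y/m)^(m*t), PV):
  t = 1.0000: CF_t = 78.000000, DF = 0.932836, PV = 72.761194
  t = 2.0000: CF_t = 78.000000, DF = 0.870183, PV = 67.874248
  t = 3.0000: CF_t = 1078.000000, DF = 0.811738, PV = 875.053094
Price P = sum_t PV_t = 1015.688536

Answer: Price = 1015.6885


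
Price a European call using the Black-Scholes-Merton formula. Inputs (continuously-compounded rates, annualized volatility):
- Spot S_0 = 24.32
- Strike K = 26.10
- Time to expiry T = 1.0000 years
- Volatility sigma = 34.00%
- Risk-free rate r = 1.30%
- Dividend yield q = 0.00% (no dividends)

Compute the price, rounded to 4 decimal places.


Answer: Price = 2.7069

Derivation:
d1 = (ln(S/K) + (r - q + 0.5*sigma^2) * T) / (sigma * sqrt(T)) = 0.00048160
d2 = d1 - sigma * sqrt(T) = -0.33951840
exp(-rT) = 0.98708414; exp(-qT) = 1.00000000
C = S_0 * exp(-qT) * N(d1) - K * exp(-rT) * N(d2)
N(d1) = 0.50019213; N(d2) = 0.36710962
C = 24.3200 * 1.00000000 * 0.50019213 - 26.1000 * 0.98708414 * 0.36710962 = 2.7069


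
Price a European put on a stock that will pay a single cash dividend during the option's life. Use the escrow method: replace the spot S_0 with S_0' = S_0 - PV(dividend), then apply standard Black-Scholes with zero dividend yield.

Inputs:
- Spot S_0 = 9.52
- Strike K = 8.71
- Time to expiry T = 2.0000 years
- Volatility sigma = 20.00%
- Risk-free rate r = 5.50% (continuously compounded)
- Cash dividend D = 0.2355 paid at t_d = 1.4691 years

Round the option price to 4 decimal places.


Answer: Price = 0.3902

Derivation:
PV(D) = D * exp(-r * t_d) = 0.2355 * 0.92237769 = 0.21721995
S_0' = S_0 - PV(D) = 9.5200 - 0.21721995 = 9.30278005
d1 = (ln(S_0'/K) + (r + sigma^2/2)*T) / (sigma*sqrt(T)) = 0.76311492
d2 = d1 - sigma*sqrt(T) = 0.48027221
exp(-rT) = 0.89583414
N(-d1) = 0.22269743; N(-d2) = 0.31551692
P = K * exp(-rT) * N(-d2) - S_0' * N(-d1) = 8.7100 * 0.89583414 * 0.31551692 - 9.30278005 * 0.22269743 = 0.3902


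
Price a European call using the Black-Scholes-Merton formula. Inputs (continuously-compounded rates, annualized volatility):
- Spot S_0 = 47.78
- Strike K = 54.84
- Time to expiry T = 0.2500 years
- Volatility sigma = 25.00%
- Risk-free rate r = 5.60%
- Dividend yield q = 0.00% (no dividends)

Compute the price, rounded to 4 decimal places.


Answer: Price = 0.5384

Derivation:
d1 = (ln(S/K) + (r - q + 0.5*sigma^2) * T) / (sigma * sqrt(T)) = -0.92800170
d2 = d1 - sigma * sqrt(T) = -1.05300170
exp(-rT) = 0.98609754; exp(-qT) = 1.00000000
C = S_0 * exp(-qT) * N(d1) - K * exp(-rT) * N(d2)
N(d1) = 0.17670334; N(d2) = 0.14617011
C = 47.7800 * 1.00000000 * 0.17670334 - 54.8400 * 0.98609754 * 0.14617011 = 0.5384


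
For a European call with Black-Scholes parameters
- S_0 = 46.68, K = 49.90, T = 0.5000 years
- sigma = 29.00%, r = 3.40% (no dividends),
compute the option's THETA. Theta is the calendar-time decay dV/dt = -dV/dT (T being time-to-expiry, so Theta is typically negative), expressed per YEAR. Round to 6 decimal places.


d1 = -0.1398617973; d2 = -0.3449227639
phi(d1) = 0.3950593807; exp(-qT) = 1.0000000000; exp(-rT) = 0.9831436846
Theta = -S*exp(-qT)*phi(d1)*sigma/(2*sqrt(T)) - r*K*exp(-rT)*N(d2) + q*S*exp(-qT)*N(d1)
N(d1) = 0.4443845929; N(d2) = 0.3650762183; sqrt(T) = 0.7071067812
Term 1 = -46.6800 * 1.0000000000 * 0.3950593807 * 0.2900 / (2 * 0.7071067812) = -3.7816055443
Term 2 = -0.0340 * 49.9000 * 0.9831436846 * 0.3650762183 = -0.6089477072
Term 3 = 0 (no dividend yield, q = 0)
Theta = -3.7816055443 + (-0.6089477072) + (0.0000000000) = -4.390553

Answer: Theta = -4.390553


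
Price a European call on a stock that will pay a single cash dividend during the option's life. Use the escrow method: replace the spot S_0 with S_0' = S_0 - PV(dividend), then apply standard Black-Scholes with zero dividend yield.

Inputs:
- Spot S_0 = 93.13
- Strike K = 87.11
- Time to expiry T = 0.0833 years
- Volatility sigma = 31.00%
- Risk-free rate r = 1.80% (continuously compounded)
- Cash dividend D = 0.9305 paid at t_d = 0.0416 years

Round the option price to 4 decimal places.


Answer: Price = 6.4618

Derivation:
PV(D) = D * exp(-r * t_d) = 0.9305 * 0.99925148 = 0.92980350
S_0' = S_0 - PV(D) = 93.1300 - 0.92980350 = 92.20019650
d1 = (ln(S_0'/K) + (r + sigma^2/2)*T) / (sigma*sqrt(T)) = 0.69622857
d2 = d1 - sigma*sqrt(T) = 0.60675717
exp(-rT) = 0.99850172
N(d1) = 0.75685715; N(d2) = 0.72799396
C = S_0' * N(d1) - K * exp(-rT) * N(d2) = 92.20019650 * 0.75685715 - 87.1100 * 0.99850172 * 0.72799396 = 6.4618


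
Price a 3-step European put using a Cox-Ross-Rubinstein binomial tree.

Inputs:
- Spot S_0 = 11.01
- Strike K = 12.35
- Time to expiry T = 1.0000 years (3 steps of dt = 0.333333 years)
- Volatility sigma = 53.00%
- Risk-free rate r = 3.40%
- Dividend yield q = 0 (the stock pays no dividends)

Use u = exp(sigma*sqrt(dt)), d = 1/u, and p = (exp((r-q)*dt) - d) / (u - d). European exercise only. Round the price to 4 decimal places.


dt = T/N = 0.333333
u = exp(sigma*sqrt(dt)) = 1.357976; d = 1/u = 0.736390
p = (exp((r-q)*dt) - d) / (u - d) = 0.442429
Discount per step: exp(-r*dt) = 0.988731
Stock lattice S(k, i) with i counting down-moves:
  k=0: S(0,0) = 11.0100
  k=1: S(1,0) = 14.9513; S(1,1) = 8.1077
  k=2: S(2,0) = 20.3035; S(2,1) = 11.0100; S(2,2) = 5.9704
  k=3: S(3,0) = 27.5717; S(3,1) = 14.9513; S(3,2) = 8.1077; S(3,3) = 4.3965
Terminal payoffs V(N, i) = max(K - S_T, 0):
  V(3,0) = 0.000000; V(3,1) = 0.000000; V(3,2) = 4.242348; V(3,3) = 7.953464
Backward induction: V(k, i) = exp(-r*dt) * [p * V(k+1, i) + (1-p) * V(k+1, i+1)].
  V(2,0) = exp(-r*dt) * [p*0.000000 + (1-p)*0.000000] = 0.000000
  V(2,1) = exp(-r*dt) * [p*0.000000 + (1-p)*4.242348] = 2.338753
  V(2,2) = exp(-r*dt) * [p*4.242348 + (1-p)*7.953464] = 6.240431
  V(1,0) = exp(-r*dt) * [p*0.000000 + (1-p)*2.338753] = 1.289325
  V(1,1) = exp(-r*dt) * [p*2.338753 + (1-p)*6.240431] = 4.463343
  V(0,0) = exp(-r*dt) * [p*1.289325 + (1-p)*4.463343] = 3.024592

Answer: Price = V(0,0) = 3.0246


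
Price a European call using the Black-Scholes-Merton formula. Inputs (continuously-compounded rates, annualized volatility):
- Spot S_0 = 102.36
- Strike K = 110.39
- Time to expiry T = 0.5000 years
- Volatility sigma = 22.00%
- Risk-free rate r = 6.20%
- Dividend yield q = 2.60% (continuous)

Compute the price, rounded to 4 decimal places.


Answer: Price = 3.8934

Derivation:
d1 = (ln(S/K) + (r - q + 0.5*sigma^2) * T) / (sigma * sqrt(T)) = -0.29199357
d2 = d1 - sigma * sqrt(T) = -0.44755706
exp(-rT) = 0.96947557; exp(-qT) = 0.98708414
C = S_0 * exp(-qT) * N(d1) - K * exp(-rT) * N(d2)
N(d1) = 0.38514577; N(d2) = 0.32723645
C = 102.3600 * 0.98708414 * 0.38514577 - 110.3900 * 0.96947557 * 0.32723645 = 3.8934


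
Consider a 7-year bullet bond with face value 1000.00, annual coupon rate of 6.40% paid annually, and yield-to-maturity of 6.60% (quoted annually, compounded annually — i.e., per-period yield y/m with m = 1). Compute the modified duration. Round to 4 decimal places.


Answer: Modified duration = 5.4868

Derivation:
Coupon per period c = face * coupon_rate / m = 64.000000
Periods per year m = 1; per-period yield y/m = 0.066000
Number of cashflows N = 7
Cashflows (t years, CF_t, discount factor 1/(1+y/m)^(m*t), PV):
  t = 1.0000: CF_t = 64.000000, DF = 0.938086, PV = 60.037523
  t = 2.0000: CF_t = 64.000000, DF = 0.880006, PV = 56.320378
  t = 3.0000: CF_t = 64.000000, DF = 0.825521, PV = 52.833376
  t = 4.0000: CF_t = 64.000000, DF = 0.774410, PV = 49.562266
  t = 5.0000: CF_t = 64.000000, DF = 0.726464, PV = 46.493683
  t = 6.0000: CF_t = 64.000000, DF = 0.681486, PV = 43.615087
  t = 7.0000: CF_t = 1064.000000, DF = 0.639292, PV = 680.207154
Price P = sum_t PV_t = 989.069468
First compute Macaulay numerator sum_t t * PV_t:
  t * PV_t at t = 1.0000: 60.037523
  t * PV_t at t = 2.0000: 112.640757
  t * PV_t at t = 3.0000: 158.500127
  t * PV_t at t = 4.0000: 198.249064
  t * PV_t at t = 5.0000: 232.468415
  t * PV_t at t = 6.0000: 261.690524
  t * PV_t at t = 7.0000: 4761.450076
Macaulay duration D = 5785.036487 / 989.069468 = 5.848969
Modified duration = D / (1 + y/m) = 5.848969 / (1 + 0.066000) = 5.486838


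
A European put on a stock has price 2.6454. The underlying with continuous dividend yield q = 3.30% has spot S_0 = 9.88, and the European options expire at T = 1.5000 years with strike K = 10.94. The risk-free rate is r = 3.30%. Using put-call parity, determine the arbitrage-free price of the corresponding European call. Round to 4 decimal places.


Answer: Call price = 1.6366

Derivation:
Put-call parity: C - P = S_0 * exp(-qT) - K * exp(-rT).
S_0 * exp(-qT) = 9.8800 * 0.95170516 = 9.40284696
K * exp(-rT) = 10.9400 * 0.95170516 = 10.41165443
C = P + S*exp(-qT) - K*exp(-rT)
C = 2.6454 + 9.40284696 - 10.41165443 = 1.6366


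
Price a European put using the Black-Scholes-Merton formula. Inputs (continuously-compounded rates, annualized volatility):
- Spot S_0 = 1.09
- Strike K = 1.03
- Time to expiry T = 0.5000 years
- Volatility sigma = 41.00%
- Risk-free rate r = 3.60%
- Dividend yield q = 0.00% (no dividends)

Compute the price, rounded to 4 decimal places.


Answer: Price = 0.0859

Derivation:
d1 = (ln(S/K) + (r - q + 0.5*sigma^2) * T) / (sigma * sqrt(T)) = 0.40233994
d2 = d1 - sigma * sqrt(T) = 0.11242616
exp(-rT) = 0.98216103; exp(-qT) = 1.00000000
P = K * exp(-rT) * N(-d2) - S_0 * exp(-qT) * N(-d1)
N(-d1) = 0.34371693; N(-d2) = 0.45524276
P = 1.0300 * 0.98216103 * 0.45524276 - 1.0900 * 1.00000000 * 0.34371693 = 0.0859


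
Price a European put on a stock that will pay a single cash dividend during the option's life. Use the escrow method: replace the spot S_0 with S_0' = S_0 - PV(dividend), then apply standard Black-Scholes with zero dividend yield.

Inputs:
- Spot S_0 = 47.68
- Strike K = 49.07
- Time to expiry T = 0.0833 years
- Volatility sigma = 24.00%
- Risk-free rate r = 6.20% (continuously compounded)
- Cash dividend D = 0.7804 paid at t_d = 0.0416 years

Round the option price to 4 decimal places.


Answer: Price = 2.4948

Derivation:
PV(D) = D * exp(-r * t_d) = 0.7804 * 0.99742412 = 0.77838979
S_0' = S_0 - PV(D) = 47.6800 - 0.77838979 = 46.90161021
d1 = (ln(S_0'/K) + (r + sigma^2/2)*T) / (sigma*sqrt(T)) = -0.54328272
d2 = d1 - sigma*sqrt(T) = -0.61255090
exp(-rT) = 0.99484871
N(-d1) = 0.70653242; N(-d2) = 0.72991333
P = K * exp(-rT) * N(-d2) - S_0' * N(-d1) = 49.0700 * 0.99484871 * 0.72991333 - 46.90161021 * 0.70653242 = 2.4948


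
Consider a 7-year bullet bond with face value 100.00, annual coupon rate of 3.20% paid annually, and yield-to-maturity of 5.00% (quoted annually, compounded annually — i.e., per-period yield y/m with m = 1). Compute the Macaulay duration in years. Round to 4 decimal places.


Coupon per period c = face * coupon_rate / m = 3.200000
Periods per year m = 1; per-period yield y/m = 0.050000
Number of cashflows N = 7
Cashflows (t years, CF_t, discount factor 1/(1+y/m)^(m*t), PV):
  t = 1.0000: CF_t = 3.200000, DF = 0.952381, PV = 3.047619
  t = 2.0000: CF_t = 3.200000, DF = 0.907029, PV = 2.902494
  t = 3.0000: CF_t = 3.200000, DF = 0.863838, PV = 2.764280
  t = 4.0000: CF_t = 3.200000, DF = 0.822702, PV = 2.632648
  t = 5.0000: CF_t = 3.200000, DF = 0.783526, PV = 2.507284
  t = 6.0000: CF_t = 3.200000, DF = 0.746215, PV = 2.387889
  t = 7.0000: CF_t = 103.200000, DF = 0.710681, PV = 73.342313
Price P = sum_t PV_t = 89.584528
Macaulay numerator sum_t t * PV_t:
  t * PV_t at t = 1.0000: 3.047619
  t * PV_t at t = 2.0000: 5.804989
  t * PV_t at t = 3.0000: 8.292841
  t * PV_t at t = 4.0000: 10.530592
  t * PV_t at t = 5.0000: 12.536419
  t * PV_t at t = 6.0000: 14.327336
  t * PV_t at t = 7.0000: 513.396193
Macaulay duration D = (sum_t t * PV_t) / P = 567.935987 / 89.584528 = 6.339666

Answer: Macaulay duration = 6.3397 years


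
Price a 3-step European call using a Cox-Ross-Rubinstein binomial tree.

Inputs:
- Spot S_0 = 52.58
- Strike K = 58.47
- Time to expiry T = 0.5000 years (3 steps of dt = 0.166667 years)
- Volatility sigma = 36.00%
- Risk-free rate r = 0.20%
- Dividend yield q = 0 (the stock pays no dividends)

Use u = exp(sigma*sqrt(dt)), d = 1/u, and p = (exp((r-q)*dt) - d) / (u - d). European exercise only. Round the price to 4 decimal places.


dt = T/N = 0.166667
u = exp(sigma*sqrt(dt)) = 1.158319; d = 1/u = 0.863320
p = (exp((r-q)*dt) - d) / (u - d) = 0.464454
Discount per step: exp(-r*dt) = 0.999667
Stock lattice S(k, i) with i counting down-moves:
  k=0: S(0,0) = 52.5800
  k=1: S(1,0) = 60.9044; S(1,1) = 45.3934
  k=2: S(2,0) = 70.5467; S(2,1) = 52.5800; S(2,2) = 39.1890
  k=3: S(3,0) = 81.7155; S(3,1) = 60.9044; S(3,2) = 45.3934; S(3,3) = 33.8327
Terminal payoffs V(N, i) = max(S_T - K, 0):
  V(3,0) = 23.245522; V(3,1) = 2.434387; V(3,2) = 0.000000; V(3,3) = 0.000000
Backward induction: V(k, i) = exp(-r*dt) * [p * V(k+1, i) + (1-p) * V(k+1, i+1)].
  V(2,0) = exp(-r*dt) * [p*23.245522 + (1-p)*2.434387] = 12.096165
  V(2,1) = exp(-r*dt) * [p*2.434387 + (1-p)*0.000000] = 1.130283
  V(2,2) = exp(-r*dt) * [p*0.000000 + (1-p)*0.000000] = 0.000000
  V(1,0) = exp(-r*dt) * [p*12.096165 + (1-p)*1.130283] = 6.221354
  V(1,1) = exp(-r*dt) * [p*1.130283 + (1-p)*0.000000] = 0.524789
  V(0,0) = exp(-r*dt) * [p*6.221354 + (1-p)*0.524789] = 3.169524

Answer: Price = V(0,0) = 3.1695


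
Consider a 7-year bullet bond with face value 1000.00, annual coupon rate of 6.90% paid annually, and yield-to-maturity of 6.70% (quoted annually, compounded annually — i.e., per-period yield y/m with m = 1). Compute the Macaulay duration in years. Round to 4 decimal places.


Answer: Macaulay duration = 5.7887 years

Derivation:
Coupon per period c = face * coupon_rate / m = 69.000000
Periods per year m = 1; per-period yield y/m = 0.067000
Number of cashflows N = 7
Cashflows (t years, CF_t, discount factor 1/(1+y/m)^(m*t), PV):
  t = 1.0000: CF_t = 69.000000, DF = 0.937207, PV = 64.667291
  t = 2.0000: CF_t = 69.000000, DF = 0.878357, PV = 60.606646
  t = 3.0000: CF_t = 69.000000, DF = 0.823203, PV = 56.800980
  t = 4.0000: CF_t = 69.000000, DF = 0.771511, PV = 53.234283
  t = 5.0000: CF_t = 69.000000, DF = 0.723066, PV = 49.891550
  t = 6.0000: CF_t = 69.000000, DF = 0.677663, PV = 46.758716
  t = 7.0000: CF_t = 1069.000000, DF = 0.635110, PV = 678.932767
Price P = sum_t PV_t = 1010.892234
Macaulay numerator sum_t t * PV_t:
  t * PV_t at t = 1.0000: 64.667291
  t * PV_t at t = 2.0000: 121.213292
  t * PV_t at t = 3.0000: 170.402941
  t * PV_t at t = 4.0000: 212.937134
  t * PV_t at t = 5.0000: 249.457748
  t * PV_t at t = 6.0000: 280.552294
  t * PV_t at t = 7.0000: 4752.529368
Macaulay duration D = (sum_t t * PV_t) / P = 5851.760070 / 1010.892234 = 5.788708


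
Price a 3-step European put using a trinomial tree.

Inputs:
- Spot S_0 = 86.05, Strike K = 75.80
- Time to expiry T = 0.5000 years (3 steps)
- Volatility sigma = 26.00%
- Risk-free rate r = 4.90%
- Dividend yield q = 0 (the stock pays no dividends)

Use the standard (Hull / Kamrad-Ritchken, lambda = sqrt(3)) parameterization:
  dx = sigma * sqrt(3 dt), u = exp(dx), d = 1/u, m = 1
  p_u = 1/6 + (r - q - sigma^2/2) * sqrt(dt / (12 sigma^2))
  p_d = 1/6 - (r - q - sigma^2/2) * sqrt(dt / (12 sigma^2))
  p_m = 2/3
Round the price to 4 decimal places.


dt = T/N = 0.166667; dx = sigma*sqrt(3*dt) = 0.183848
u = exp(dx) = 1.201833; d = 1/u = 0.832062
p_u = 0.173556, p_m = 0.666667, p_d = 0.159777
Discount per step: exp(-r*dt) = 0.991867
Stock lattice S(k, j) with j the centered position index:
  k=0: S(0,+0) = 86.0500
  k=1: S(1,-1) = 71.5990; S(1,+0) = 86.0500; S(1,+1) = 103.4177
  k=2: S(2,-2) = 59.5748; S(2,-1) = 71.5990; S(2,+0) = 86.0500; S(2,+1) = 103.4177; S(2,+2) = 124.2908
  k=3: S(3,-3) = 49.5700; S(3,-2) = 59.5748; S(3,-1) = 71.5990; S(3,+0) = 86.0500; S(3,+1) = 103.4177; S(3,+2) = 124.2908; S(3,+3) = 149.3768
Terminal payoffs V(N, j) = max(K - S_T, 0):
  V(3,-3) = 26.230029; V(3,-2) = 16.225180; V(3,-1) = 4.201025; V(3,+0) = 0.000000; V(3,+1) = 0.000000; V(3,+2) = 0.000000; V(3,+3) = 0.000000
Backward induction: V(k, j) = exp(-r*dt) * [p_u * V(k+1, j+1) + p_m * V(k+1, j) + p_d * V(k+1, j-1)]
  V(2,-2) = exp(-r*dt) * [p_u*4.201025 + p_m*16.225180 + p_d*26.230029] = 15.608860
  V(2,-1) = exp(-r*dt) * [p_u*0.000000 + p_m*4.201025 + p_d*16.225180] = 5.349228
  V(2,+0) = exp(-r*dt) * [p_u*0.000000 + p_m*0.000000 + p_d*4.201025] = 0.665767
  V(2,+1) = exp(-r*dt) * [p_u*0.000000 + p_m*0.000000 + p_d*0.000000] = 0.000000
  V(2,+2) = exp(-r*dt) * [p_u*0.000000 + p_m*0.000000 + p_d*0.000000] = 0.000000
  V(1,-1) = exp(-r*dt) * [p_u*0.665767 + p_m*5.349228 + p_d*15.608860] = 6.125407
  V(1,+0) = exp(-r*dt) * [p_u*0.000000 + p_m*0.665767 + p_d*5.349228] = 1.287967
  V(1,+1) = exp(-r*dt) * [p_u*0.000000 + p_m*0.000000 + p_d*0.665767] = 0.105509
  V(0,+0) = exp(-r*dt) * [p_u*0.105509 + p_m*1.287967 + p_d*6.125407] = 1.840562

Answer: Price = V(0,0) = 1.8406


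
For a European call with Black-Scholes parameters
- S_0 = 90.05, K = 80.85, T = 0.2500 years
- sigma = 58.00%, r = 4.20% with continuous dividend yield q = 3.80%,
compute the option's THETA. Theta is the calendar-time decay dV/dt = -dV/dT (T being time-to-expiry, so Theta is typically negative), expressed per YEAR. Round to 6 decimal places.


d1 = 0.5200671917; d2 = 0.2300671917
phi(d1) = 0.3484803360; exp(-qT) = 0.9905449824; exp(-rT) = 0.9895549326
Theta = -S*exp(-qT)*phi(d1)*sigma/(2*sqrt(T)) - r*K*exp(-rT)*N(d2) + q*S*exp(-qT)*N(d1)
N(d1) = 0.6984916279; N(d2) = 0.5909802208; sqrt(T) = 0.5000000000
Term 1 = -90.0500 * 0.9905449824 * 0.3484803360 * 0.5800 / (2 * 0.5000000000) = -18.0286907787
Term 2 = -0.0420 * 80.8500 * 0.9895549326 * 0.5909802208 = -1.9858304629
Term 3 = 0.0380 * 90.0500 * 0.9905449824 * 0.6984916279 = 2.3675694163
Theta = -18.0286907787 + (-1.9858304629) + (2.3675694163) = -17.646952

Answer: Theta = -17.646952


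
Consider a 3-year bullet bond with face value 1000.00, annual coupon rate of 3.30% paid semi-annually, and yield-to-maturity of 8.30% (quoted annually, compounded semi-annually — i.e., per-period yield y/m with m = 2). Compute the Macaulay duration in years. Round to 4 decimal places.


Answer: Macaulay duration = 2.8704 years

Derivation:
Coupon per period c = face * coupon_rate / m = 16.500000
Periods per year m = 2; per-period yield y/m = 0.041500
Number of cashflows N = 6
Cashflows (t years, CF_t, discount factor 1/(1+y/m)^(m*t), PV):
  t = 0.5000: CF_t = 16.500000, DF = 0.960154, PV = 15.842535
  t = 1.0000: CF_t = 16.500000, DF = 0.921895, PV = 15.211267
  t = 1.5000: CF_t = 16.500000, DF = 0.885161, PV = 14.605153
  t = 2.0000: CF_t = 16.500000, DF = 0.849890, PV = 14.023191
  t = 2.5000: CF_t = 16.500000, DF = 0.816025, PV = 13.464418
  t = 3.0000: CF_t = 1016.500000, DF = 0.783510, PV = 796.437568
Price P = sum_t PV_t = 869.584131
Macaulay numerator sum_t t * PV_t:
  t * PV_t at t = 0.5000: 7.921267
  t * PV_t at t = 1.0000: 15.211267
  t * PV_t at t = 1.5000: 21.907730
  t * PV_t at t = 2.0000: 28.046382
  t * PV_t at t = 2.5000: 33.661044
  t * PV_t at t = 3.0000: 2389.312703
Macaulay duration D = (sum_t t * PV_t) / P = 2496.060393 / 869.584131 = 2.870407


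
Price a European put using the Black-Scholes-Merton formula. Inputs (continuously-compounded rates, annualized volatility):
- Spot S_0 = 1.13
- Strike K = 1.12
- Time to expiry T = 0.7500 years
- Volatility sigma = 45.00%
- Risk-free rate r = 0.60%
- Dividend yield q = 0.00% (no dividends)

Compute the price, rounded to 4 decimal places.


d1 = (ln(S/K) + (r - q + 0.5*sigma^2) * T) / (sigma * sqrt(T)) = 0.22921177
d2 = d1 - sigma * sqrt(T) = -0.16049966
exp(-rT) = 0.99551011; exp(-qT) = 1.00000000
P = K * exp(-rT) * N(-d2) - S_0 * exp(-qT) * N(-d1)
N(-d1) = 0.40935216; N(-d2) = 0.56375626
P = 1.1200 * 0.99551011 * 0.56375626 - 1.1300 * 1.00000000 * 0.40935216 = 0.1660

Answer: Price = 0.1660


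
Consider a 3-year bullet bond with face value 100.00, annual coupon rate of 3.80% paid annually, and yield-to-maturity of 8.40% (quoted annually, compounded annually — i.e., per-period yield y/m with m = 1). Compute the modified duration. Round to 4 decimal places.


Coupon per period c = face * coupon_rate / m = 3.800000
Periods per year m = 1; per-period yield y/m = 0.084000
Number of cashflows N = 3
Cashflows (t years, CF_t, discount factor 1/(1+y/m)^(m*t), PV):
  t = 1.0000: CF_t = 3.800000, DF = 0.922509, PV = 3.505535
  t = 2.0000: CF_t = 3.800000, DF = 0.851023, PV = 3.233888
  t = 3.0000: CF_t = 103.800000, DF = 0.785077, PV = 81.490974
Price P = sum_t PV_t = 88.230397
First compute Macaulay numerator sum_t t * PV_t:
  t * PV_t at t = 1.0000: 3.505535
  t * PV_t at t = 2.0000: 6.467777
  t * PV_t at t = 3.0000: 244.472921
Macaulay duration D = 254.446233 / 88.230397 = 2.883884
Modified duration = D / (1 + y/m) = 2.883884 / (1 + 0.084000) = 2.660410

Answer: Modified duration = 2.6604


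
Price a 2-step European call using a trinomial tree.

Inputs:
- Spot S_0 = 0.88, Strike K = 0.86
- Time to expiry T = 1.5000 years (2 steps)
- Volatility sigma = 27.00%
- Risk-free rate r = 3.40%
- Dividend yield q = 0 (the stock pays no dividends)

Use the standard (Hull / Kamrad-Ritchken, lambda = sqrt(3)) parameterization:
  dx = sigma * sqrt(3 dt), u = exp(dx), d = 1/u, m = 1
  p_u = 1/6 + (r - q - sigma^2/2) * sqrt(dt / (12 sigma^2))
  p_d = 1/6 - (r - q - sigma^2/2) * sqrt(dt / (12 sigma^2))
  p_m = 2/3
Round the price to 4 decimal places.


dt = T/N = 0.750000; dx = sigma*sqrt(3*dt) = 0.405000
u = exp(dx) = 1.499303; d = 1/u = 0.666977
p_u = 0.164398, p_m = 0.666667, p_d = 0.168935
Discount per step: exp(-r*dt) = 0.974822
Stock lattice S(k, j) with j the centered position index:
  k=0: S(0,+0) = 0.8800
  k=1: S(1,-1) = 0.5869; S(1,+0) = 0.8800; S(1,+1) = 1.3194
  k=2: S(2,-2) = 0.3915; S(2,-1) = 0.5869; S(2,+0) = 0.8800; S(2,+1) = 1.3194; S(2,+2) = 1.9782
Terminal payoffs V(N, j) = max(S_T - K, 0):
  V(2,-2) = 0.000000; V(2,-1) = 0.000000; V(2,+0) = 0.020000; V(2,+1) = 0.459386; V(2,+2) = 1.118159
Backward induction: V(k, j) = exp(-r*dt) * [p_u * V(k+1, j+1) + p_m * V(k+1, j) + p_d * V(k+1, j-1)]
  V(1,-1) = exp(-r*dt) * [p_u*0.020000 + p_m*0.000000 + p_d*0.000000] = 0.003205
  V(1,+0) = exp(-r*dt) * [p_u*0.459386 + p_m*0.020000 + p_d*0.000000] = 0.086618
  V(1,+1) = exp(-r*dt) * [p_u*1.118159 + p_m*0.459386 + p_d*0.020000] = 0.481035
  V(0,+0) = exp(-r*dt) * [p_u*0.481035 + p_m*0.086618 + p_d*0.003205] = 0.133910

Answer: Price = V(0,0) = 0.1339


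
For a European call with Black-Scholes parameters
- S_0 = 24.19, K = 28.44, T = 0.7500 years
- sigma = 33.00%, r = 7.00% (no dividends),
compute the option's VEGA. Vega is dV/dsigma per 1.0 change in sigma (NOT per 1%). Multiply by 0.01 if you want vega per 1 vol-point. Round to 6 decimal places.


d1 = -0.2397570522; d2 = -0.5255454354
phi(d1) = 0.3876392053; exp(-qT) = 1.0000000000; exp(-rT) = 0.9488543211
Vega = S * exp(-qT) * phi(d1) * sqrt(T) = 24.1900 * 1.0000000000 * 0.3876392053 * 0.8660254038 = 8.120714

Answer: Vega = 8.120714


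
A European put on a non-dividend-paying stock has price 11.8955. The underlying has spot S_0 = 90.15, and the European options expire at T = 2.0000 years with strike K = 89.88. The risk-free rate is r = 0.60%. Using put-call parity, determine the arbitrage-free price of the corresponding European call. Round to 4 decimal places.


Answer: Call price = 13.2376

Derivation:
Put-call parity: C - P = S_0 * exp(-qT) - K * exp(-rT).
S_0 * exp(-qT) = 90.1500 * 1.00000000 = 90.15000000
K * exp(-rT) = 89.8800 * 0.98807171 = 88.80788555
C = P + S*exp(-qT) - K*exp(-rT)
C = 11.8955 + 90.15000000 - 88.80788555 = 13.2376


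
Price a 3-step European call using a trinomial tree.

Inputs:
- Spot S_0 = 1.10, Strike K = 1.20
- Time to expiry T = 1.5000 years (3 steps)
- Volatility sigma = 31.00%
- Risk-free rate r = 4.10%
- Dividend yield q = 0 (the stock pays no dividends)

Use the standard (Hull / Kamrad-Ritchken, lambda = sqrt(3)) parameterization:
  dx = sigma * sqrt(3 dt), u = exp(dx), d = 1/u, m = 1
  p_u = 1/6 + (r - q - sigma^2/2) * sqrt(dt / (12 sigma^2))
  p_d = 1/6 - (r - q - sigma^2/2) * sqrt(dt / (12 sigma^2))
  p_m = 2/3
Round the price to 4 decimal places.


dt = T/N = 0.500000; dx = sigma*sqrt(3*dt) = 0.379671
u = exp(dx) = 1.461803; d = 1/u = 0.684086
p_u = 0.162024, p_m = 0.666667, p_d = 0.171309
Discount per step: exp(-r*dt) = 0.979709
Stock lattice S(k, j) with j the centered position index:
  k=0: S(0,+0) = 1.1000
  k=1: S(1,-1) = 0.7525; S(1,+0) = 1.1000; S(1,+1) = 1.6080
  k=2: S(2,-2) = 0.5148; S(2,-1) = 0.7525; S(2,+0) = 1.1000; S(2,+1) = 1.6080; S(2,+2) = 2.3506
  k=3: S(3,-3) = 0.3521; S(3,-2) = 0.5148; S(3,-1) = 0.7525; S(3,+0) = 1.1000; S(3,+1) = 1.6080; S(3,+2) = 2.3506; S(3,+3) = 3.4361
Terminal payoffs V(N, j) = max(S_T - K, 0):
  V(3,-3) = 0.000000; V(3,-2) = 0.000000; V(3,-1) = 0.000000; V(3,+0) = 0.000000; V(3,+1) = 0.407984; V(3,+2) = 1.150556; V(3,+3) = 2.236051
Backward induction: V(k, j) = exp(-r*dt) * [p_u * V(k+1, j+1) + p_m * V(k+1, j) + p_d * V(k+1, j-1)]
  V(2,-2) = exp(-r*dt) * [p_u*0.000000 + p_m*0.000000 + p_d*0.000000] = 0.000000
  V(2,-1) = exp(-r*dt) * [p_u*0.000000 + p_m*0.000000 + p_d*0.000000] = 0.000000
  V(2,+0) = exp(-r*dt) * [p_u*0.407984 + p_m*0.000000 + p_d*0.000000] = 0.064762
  V(2,+1) = exp(-r*dt) * [p_u*1.150556 + p_m*0.407984 + p_d*0.000000] = 0.449106
  V(2,+2) = exp(-r*dt) * [p_u*2.236051 + p_m*1.150556 + p_d*0.407984] = 1.174890
  V(1,-1) = exp(-r*dt) * [p_u*0.064762 + p_m*0.000000 + p_d*0.000000] = 0.010280
  V(1,+0) = exp(-r*dt) * [p_u*0.449106 + p_m*0.064762 + p_d*0.000000] = 0.113588
  V(1,+1) = exp(-r*dt) * [p_u*1.174890 + p_m*0.449106 + p_d*0.064762] = 0.490696
  V(0,+0) = exp(-r*dt) * [p_u*0.490696 + p_m*0.113588 + p_d*0.010280] = 0.153806

Answer: Price = V(0,0) = 0.1538


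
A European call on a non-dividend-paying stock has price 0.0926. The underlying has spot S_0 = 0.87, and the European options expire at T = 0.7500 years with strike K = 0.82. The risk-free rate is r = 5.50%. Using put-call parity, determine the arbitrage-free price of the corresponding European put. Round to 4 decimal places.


Put-call parity: C - P = S_0 * exp(-qT) - K * exp(-rT).
S_0 * exp(-qT) = 0.8700 * 1.00000000 = 0.87000000
K * exp(-rT) = 0.8200 * 0.95958920 = 0.78686315
P = C - S*exp(-qT) + K*exp(-rT)
P = 0.0926 - 0.87000000 + 0.78686315 = 0.0095

Answer: Put price = 0.0095


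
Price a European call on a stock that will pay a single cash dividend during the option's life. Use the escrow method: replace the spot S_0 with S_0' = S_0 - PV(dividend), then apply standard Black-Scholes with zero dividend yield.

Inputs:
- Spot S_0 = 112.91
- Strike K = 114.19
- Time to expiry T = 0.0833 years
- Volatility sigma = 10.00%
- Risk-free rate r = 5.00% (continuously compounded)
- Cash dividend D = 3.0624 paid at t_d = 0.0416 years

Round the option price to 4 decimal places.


PV(D) = D * exp(-r * t_d) = 3.0624 * 0.99792216 = 3.05603683
S_0' = S_0 - PV(D) = 112.9100 - 3.05603683 = 109.85396317
d1 = (ln(S_0'/K) + (r + sigma^2/2)*T) / (sigma*sqrt(T)) = -1.18254659
d2 = d1 - sigma*sqrt(T) = -1.21140833
exp(-rT) = 0.99584366
N(d1) = 0.11849445; N(d2) = 0.11286947
C = S_0' * N(d1) - K * exp(-rT) * N(d2) = 109.85396317 * 0.11849445 - 114.1900 * 0.99584366 * 0.11286947 = 0.1821

Answer: Price = 0.1821


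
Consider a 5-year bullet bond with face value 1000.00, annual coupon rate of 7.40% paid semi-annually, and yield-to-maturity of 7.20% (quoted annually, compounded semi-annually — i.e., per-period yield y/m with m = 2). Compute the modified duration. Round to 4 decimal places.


Answer: Modified duration = 4.1241

Derivation:
Coupon per period c = face * coupon_rate / m = 37.000000
Periods per year m = 2; per-period yield y/m = 0.036000
Number of cashflows N = 10
Cashflows (t years, CF_t, discount factor 1/(1+y/m)^(m*t), PV):
  t = 0.5000: CF_t = 37.000000, DF = 0.965251, PV = 35.714286
  t = 1.0000: CF_t = 37.000000, DF = 0.931709, PV = 34.473249
  t = 1.5000: CF_t = 37.000000, DF = 0.899333, PV = 33.275337
  t = 2.0000: CF_t = 37.000000, DF = 0.868082, PV = 32.119051
  t = 2.5000: CF_t = 37.000000, DF = 0.837917, PV = 31.002945
  t = 3.0000: CF_t = 37.000000, DF = 0.808801, PV = 29.925622
  t = 3.5000: CF_t = 37.000000, DF = 0.780696, PV = 28.885736
  t = 4.0000: CF_t = 37.000000, DF = 0.753567, PV = 27.881984
  t = 4.5000: CF_t = 37.000000, DF = 0.727381, PV = 26.913112
  t = 5.0000: CF_t = 1037.000000, DF = 0.702106, PV = 728.083522
Price P = sum_t PV_t = 1008.274844
First compute Macaulay numerator sum_t t * PV_t:
  t * PV_t at t = 0.5000: 17.857143
  t * PV_t at t = 1.0000: 34.473249
  t * PV_t at t = 1.5000: 49.913005
  t * PV_t at t = 2.0000: 64.238102
  t * PV_t at t = 2.5000: 77.507362
  t * PV_t at t = 3.0000: 89.776867
  t * PV_t at t = 3.5000: 101.100076
  t * PV_t at t = 4.0000: 111.527938
  t * PV_t at t = 4.5000: 121.109006
  t * PV_t at t = 5.0000: 3640.417611
Macaulay duration D = 4307.920358 / 1008.274844 = 4.272566
Modified duration = D / (1 + y/m) = 4.272566 / (1 + 0.036000) = 4.124098


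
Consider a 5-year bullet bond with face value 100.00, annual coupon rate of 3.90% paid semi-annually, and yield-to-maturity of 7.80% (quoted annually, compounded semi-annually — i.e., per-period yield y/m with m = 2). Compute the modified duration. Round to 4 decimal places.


Coupon per period c = face * coupon_rate / m = 1.950000
Periods per year m = 2; per-period yield y/m = 0.039000
Number of cashflows N = 10
Cashflows (t years, CF_t, discount factor 1/(1+y/m)^(m*t), PV):
  t = 0.5000: CF_t = 1.950000, DF = 0.962464, PV = 1.876805
  t = 1.0000: CF_t = 1.950000, DF = 0.926337, PV = 1.806357
  t = 1.5000: CF_t = 1.950000, DF = 0.891566, PV = 1.738553
  t = 2.0000: CF_t = 1.950000, DF = 0.858100, PV = 1.673295
  t = 2.5000: CF_t = 1.950000, DF = 0.825890, PV = 1.610486
  t = 3.0000: CF_t = 1.950000, DF = 0.794889, PV = 1.550034
  t = 3.5000: CF_t = 1.950000, DF = 0.765052, PV = 1.491852
  t = 4.0000: CF_t = 1.950000, DF = 0.736335, PV = 1.435854
  t = 4.5000: CF_t = 1.950000, DF = 0.708696, PV = 1.381957
  t = 5.0000: CF_t = 101.950000, DF = 0.682094, PV = 69.539531
Price P = sum_t PV_t = 84.104723
First compute Macaulay numerator sum_t t * PV_t:
  t * PV_t at t = 0.5000: 0.938402
  t * PV_t at t = 1.0000: 1.806357
  t * PV_t at t = 1.5000: 2.607830
  t * PV_t at t = 2.0000: 3.346589
  t * PV_t at t = 2.5000: 4.026214
  t * PV_t at t = 3.0000: 4.650103
  t * PV_t at t = 3.5000: 5.221482
  t * PV_t at t = 4.0000: 5.743415
  t * PV_t at t = 4.5000: 6.218809
  t * PV_t at t = 5.0000: 347.697653
Macaulay duration D = 382.256855 / 84.104723 = 4.545011
Modified duration = D / (1 + y/m) = 4.545011 / (1 + 0.039000) = 4.374409

Answer: Modified duration = 4.3744


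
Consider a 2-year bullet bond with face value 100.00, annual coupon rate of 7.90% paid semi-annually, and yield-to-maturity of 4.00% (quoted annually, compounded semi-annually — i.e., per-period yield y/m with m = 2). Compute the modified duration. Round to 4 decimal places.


Answer: Modified duration = 1.8561

Derivation:
Coupon per period c = face * coupon_rate / m = 3.950000
Periods per year m = 2; per-period yield y/m = 0.020000
Number of cashflows N = 4
Cashflows (t years, CF_t, discount factor 1/(1+y/m)^(m*t), PV):
  t = 0.5000: CF_t = 3.950000, DF = 0.980392, PV = 3.872549
  t = 1.0000: CF_t = 3.950000, DF = 0.961169, PV = 3.796617
  t = 1.5000: CF_t = 3.950000, DF = 0.942322, PV = 3.722173
  t = 2.0000: CF_t = 103.950000, DF = 0.923845, PV = 96.033732
Price P = sum_t PV_t = 107.425071
First compute Macaulay numerator sum_t t * PV_t:
  t * PV_t at t = 0.5000: 1.936275
  t * PV_t at t = 1.0000: 3.796617
  t * PV_t at t = 1.5000: 5.583260
  t * PV_t at t = 2.0000: 192.067464
Macaulay duration D = 203.383615 / 107.425071 = 1.893260
Modified duration = D / (1 + y/m) = 1.893260 / (1 + 0.020000) = 1.856137


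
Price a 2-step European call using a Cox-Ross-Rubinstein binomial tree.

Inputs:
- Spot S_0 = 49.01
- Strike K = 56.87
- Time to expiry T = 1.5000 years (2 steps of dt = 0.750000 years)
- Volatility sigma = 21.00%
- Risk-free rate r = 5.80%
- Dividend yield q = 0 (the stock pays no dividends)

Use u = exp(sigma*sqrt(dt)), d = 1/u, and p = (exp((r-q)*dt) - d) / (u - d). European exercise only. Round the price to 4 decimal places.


dt = T/N = 0.750000
u = exp(sigma*sqrt(dt)) = 1.199453; d = 1/u = 0.833714
p = (exp((r-q)*dt) - d) / (u - d) = 0.576221
Discount per step: exp(-r*dt) = 0.957433
Stock lattice S(k, i) with i counting down-moves:
  k=0: S(0,0) = 49.0100
  k=1: S(1,0) = 58.7852; S(1,1) = 40.8603
  k=2: S(2,0) = 70.5100; S(2,1) = 49.0100; S(2,2) = 34.0658
Terminal payoffs V(N, i) = max(S_T - K, 0):
  V(2,0) = 13.640034; V(2,1) = 0.000000; V(2,2) = 0.000000
Backward induction: V(k, i) = exp(-r*dt) * [p * V(k+1, i) + (1-p) * V(k+1, i+1)].
  V(1,0) = exp(-r*dt) * [p*13.640034 + (1-p)*0.000000] = 7.525103
  V(1,1) = exp(-r*dt) * [p*0.000000 + (1-p)*0.000000] = 0.000000
  V(0,0) = exp(-r*dt) * [p*7.525103 + (1-p)*0.000000] = 4.151542

Answer: Price = V(0,0) = 4.1515


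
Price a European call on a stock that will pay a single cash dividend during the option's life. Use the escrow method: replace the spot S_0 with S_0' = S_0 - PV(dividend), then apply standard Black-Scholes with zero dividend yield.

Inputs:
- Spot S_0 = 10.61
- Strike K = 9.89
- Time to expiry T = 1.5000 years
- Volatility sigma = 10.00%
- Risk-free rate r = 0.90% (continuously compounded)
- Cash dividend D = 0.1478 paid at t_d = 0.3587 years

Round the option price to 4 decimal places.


Answer: Price = 0.9242

Derivation:
PV(D) = D * exp(-r * t_d) = 0.1478 * 0.99677691 = 0.14732363
S_0' = S_0 - PV(D) = 10.6100 - 0.14732363 = 10.46267637
d1 = (ln(S_0'/K) + (r + sigma^2/2)*T) / (sigma*sqrt(T)) = 0.63107141
d2 = d1 - sigma*sqrt(T) = 0.50859693
exp(-rT) = 0.98659072
N(d1) = 0.73600308; N(d2) = 0.69448261
C = S_0' * N(d1) - K * exp(-rT) * N(d2) = 10.46267637 * 0.73600308 - 9.8900 * 0.98659072 * 0.69448261 = 0.9242


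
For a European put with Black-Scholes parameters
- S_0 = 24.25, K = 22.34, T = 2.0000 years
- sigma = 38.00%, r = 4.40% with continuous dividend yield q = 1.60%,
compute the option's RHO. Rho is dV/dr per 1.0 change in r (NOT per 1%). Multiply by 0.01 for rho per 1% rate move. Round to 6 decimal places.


Answer: Rho = -20.651340

Derivation:
d1 = 0.5255623696; d2 = -0.0118387841
phi(d1) = 0.3474806026; exp(-qT) = 0.9685065821; exp(-rT) = 0.9157608767
N(-d2) = 0.5047228812
Rho = -K*T*exp(-rT)*N(-d2) = -22.3400 * 2.0000 * 0.9157608767 * 0.5047228812 = -20.651340


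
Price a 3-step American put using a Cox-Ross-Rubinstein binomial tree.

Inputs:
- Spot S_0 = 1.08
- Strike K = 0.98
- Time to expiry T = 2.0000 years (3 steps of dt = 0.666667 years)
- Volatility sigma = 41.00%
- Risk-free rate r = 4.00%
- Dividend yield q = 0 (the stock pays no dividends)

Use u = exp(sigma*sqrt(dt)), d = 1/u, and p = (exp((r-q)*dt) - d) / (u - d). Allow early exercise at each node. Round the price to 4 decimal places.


dt = T/N = 0.666667
u = exp(sigma*sqrt(dt)) = 1.397610; d = 1/u = 0.715507
p = (exp((r-q)*dt) - d) / (u - d) = 0.456703
Discount per step: exp(-r*dt) = 0.973686
Stock lattice S(k, i) with i counting down-moves:
  k=0: S(0,0) = 1.0800
  k=1: S(1,0) = 1.5094; S(1,1) = 0.7727
  k=2: S(2,0) = 2.1096; S(2,1) = 1.0800; S(2,2) = 0.5529
  k=3: S(3,0) = 2.9484; S(3,1) = 1.5094; S(3,2) = 0.7727; S(3,3) = 0.3956
Terminal payoffs V(N, i) = max(K - S_T, 0):
  V(3,0) = 0.000000; V(3,1) = 0.000000; V(3,2) = 0.207252; V(3,3) = 0.584391
Backward induction: V(k, i) = exp(-r*dt) * [p * V(k+1, i) + (1-p) * V(k+1, i+1)]; then take max(V_cont, immediate exercise) for American.
  V(2,0) = exp(-r*dt) * [p*0.000000 + (1-p)*0.000000] = 0.000000; exercise = 0.000000; V(2,0) = max -> 0.000000
  V(2,1) = exp(-r*dt) * [p*0.000000 + (1-p)*0.207252] = 0.109637; exercise = 0.000000; V(2,1) = max -> 0.109637
  V(2,2) = exp(-r*dt) * [p*0.207252 + (1-p)*0.584391] = 0.401305; exercise = 0.427093; V(2,2) = max -> 0.427093
  V(1,0) = exp(-r*dt) * [p*0.000000 + (1-p)*0.109637] = 0.057998; exercise = 0.000000; V(1,0) = max -> 0.057998
  V(1,1) = exp(-r*dt) * [p*0.109637 + (1-p)*0.427093] = 0.274686; exercise = 0.207252; V(1,1) = max -> 0.274686
  V(0,0) = exp(-r*dt) * [p*0.057998 + (1-p)*0.274686] = 0.171100; exercise = 0.000000; V(0,0) = max -> 0.171100

Answer: Price = V(0,0) = 0.1711


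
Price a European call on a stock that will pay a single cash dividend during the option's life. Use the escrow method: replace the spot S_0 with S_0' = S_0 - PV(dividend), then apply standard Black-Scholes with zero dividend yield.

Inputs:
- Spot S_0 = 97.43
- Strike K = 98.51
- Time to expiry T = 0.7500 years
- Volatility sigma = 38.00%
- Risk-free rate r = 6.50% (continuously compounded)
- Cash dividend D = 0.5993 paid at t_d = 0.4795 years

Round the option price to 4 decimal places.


Answer: Price = 14.0307

Derivation:
PV(D) = D * exp(-r * t_d) = 0.5993 * 0.96931320 = 0.58090940
S_0' = S_0 - PV(D) = 97.4300 - 0.58090940 = 96.84909060
d1 = (ln(S_0'/K) + (r + sigma^2/2)*T) / (sigma*sqrt(T)) = 0.26101074
d2 = d1 - sigma*sqrt(T) = -0.06807891
exp(-rT) = 0.95241920
N(d1) = 0.60295789; N(d2) = 0.47286141
C = S_0' * N(d1) - K * exp(-rT) * N(d2) = 96.84909060 * 0.60295789 - 98.5100 * 0.95241920 * 0.47286141 = 14.0307


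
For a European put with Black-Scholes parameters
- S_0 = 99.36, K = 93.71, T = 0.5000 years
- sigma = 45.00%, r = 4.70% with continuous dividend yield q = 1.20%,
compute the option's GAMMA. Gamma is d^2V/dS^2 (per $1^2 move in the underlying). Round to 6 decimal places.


d1 = 0.3980844962; d2 = 0.0798864447
phi(d1) = 0.3685517414; exp(-qT) = 0.9940179641; exp(-rT) = 0.9767739747
Gamma = exp(-qT) * phi(d1) / (S * sigma * sqrt(T)) = 0.9940179641 * 0.3685517414 / (99.3600 * 0.4500 * 0.7071067812) = 0.011587

Answer: Gamma = 0.011587


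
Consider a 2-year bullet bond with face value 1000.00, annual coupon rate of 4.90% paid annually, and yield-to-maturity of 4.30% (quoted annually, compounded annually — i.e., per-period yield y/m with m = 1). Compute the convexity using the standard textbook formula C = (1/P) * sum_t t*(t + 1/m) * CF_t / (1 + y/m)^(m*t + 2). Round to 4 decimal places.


Answer: Convexity = 5.3447

Derivation:
Coupon per period c = face * coupon_rate / m = 49.000000
Periods per year m = 1; per-period yield y/m = 0.043000
Number of cashflows N = 2
Cashflows (t years, CF_t, discount factor 1/(1+y/m)^(m*t), PV):
  t = 1.0000: CF_t = 49.000000, DF = 0.958773, PV = 46.979866
  t = 2.0000: CF_t = 1049.000000, DF = 0.919245, PV = 964.288242
Price P = sum_t PV_t = 1011.268108
Convexity numerator sum_t t*(t + 1/m) * CF_t / (1+y/m)^(m*t + 2):
  t = 1.0000: term = 86.372035
  t = 2.0000: term = 5318.504180
Convexity = (1/P) * sum = 5404.876214 / 1011.268108 = 5.344652


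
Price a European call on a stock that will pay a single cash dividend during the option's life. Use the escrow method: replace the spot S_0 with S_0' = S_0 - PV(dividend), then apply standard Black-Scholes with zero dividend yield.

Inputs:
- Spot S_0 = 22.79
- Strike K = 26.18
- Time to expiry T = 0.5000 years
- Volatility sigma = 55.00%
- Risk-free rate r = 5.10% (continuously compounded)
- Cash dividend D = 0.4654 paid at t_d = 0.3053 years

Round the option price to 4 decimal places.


PV(D) = D * exp(-r * t_d) = 0.4654 * 0.98455029 = 0.45820971
S_0' = S_0 - PV(D) = 22.7900 - 0.45820971 = 22.33179029
d1 = (ln(S_0'/K) + (r + sigma^2/2)*T) / (sigma*sqrt(T)) = -0.14877404
d2 = d1 - sigma*sqrt(T) = -0.53768277
exp(-rT) = 0.97482238
N(d1) = 0.44086597; N(d2) = 0.29539804
C = S_0' * N(d1) - K * exp(-rT) * N(d2) = 22.33179029 * 0.44086597 - 26.1800 * 0.97482238 * 0.29539804 = 2.3065

Answer: Price = 2.3065
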